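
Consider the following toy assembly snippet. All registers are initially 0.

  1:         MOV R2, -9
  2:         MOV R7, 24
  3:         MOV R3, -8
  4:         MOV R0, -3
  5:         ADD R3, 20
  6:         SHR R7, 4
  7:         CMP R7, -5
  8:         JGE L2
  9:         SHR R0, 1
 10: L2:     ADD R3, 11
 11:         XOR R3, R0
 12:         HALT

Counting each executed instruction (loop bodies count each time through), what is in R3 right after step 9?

MOV R2, -9 → R2=-9
MOV R7, 24 → R7=24
MOV R3, -8 → R3=-8
MOV R0, -3 → R0=-3
ADD R3, 20 → R3=(-8)+20=12
SHR R7, 4 → R7=24>>4=1
CMP R7, -5  (cmp 1,-5)
JGE L2: taken
ADD R3, 11 → R3=12+11=23
After step 9: R3 = 23.

23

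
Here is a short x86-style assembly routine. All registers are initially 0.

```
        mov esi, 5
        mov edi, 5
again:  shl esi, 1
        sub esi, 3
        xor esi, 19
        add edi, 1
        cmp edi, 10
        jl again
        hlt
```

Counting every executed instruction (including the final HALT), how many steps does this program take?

33

esi=5
edi=5
esi=5<<1=10
esi=10-3=7
esi=7^19=20
edi=5+1=6
cmp edi, 10  (cmp 6,10)
jl again: taken
esi=20<<1=40
esi=40-3=37
esi=37^19=54
edi=6+1=7
cmp edi, 10  (cmp 7,10)
jl again: taken
esi=54<<1=108
esi=108-3=105
esi=105^19=122
edi=7+1=8
cmp edi, 10  (cmp 8,10)
jl again: taken
esi=122<<1=244
esi=244-3=241
esi=241^19=226
edi=8+1=9
cmp edi, 10  (cmp 9,10)
jl again: taken
esi=226<<1=452
esi=452-3=449
esi=449^19=466
edi=9+1=10
cmp edi, 10  (cmp 10,10)
jl again: not taken
halt.
Total executed instructions: 33.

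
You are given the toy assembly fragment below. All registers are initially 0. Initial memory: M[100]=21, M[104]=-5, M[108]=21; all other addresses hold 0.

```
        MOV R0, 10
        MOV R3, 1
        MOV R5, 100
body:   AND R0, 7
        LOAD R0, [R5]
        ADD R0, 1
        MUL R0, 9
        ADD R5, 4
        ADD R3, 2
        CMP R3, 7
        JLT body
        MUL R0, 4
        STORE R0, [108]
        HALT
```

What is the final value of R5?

MOV R0, 10 → R0=10
MOV R3, 1 → R3=1
MOV R5, 100 → R5=100
AND R0, 7 → R0=10&7=2
LOAD R0, [R5] → R0=M[100]=21
ADD R0, 1 → R0=21+1=22
MUL R0, 9 → R0=22*9=198
ADD R5, 4 → R5=100+4=104
ADD R3, 2 → R3=1+2=3
CMP R3, 7  (cmp 3,7)
JLT body: taken
AND R0, 7 → R0=198&7=6
LOAD R0, [R5] → R0=M[104]=-5
ADD R0, 1 → R0=(-5)+1=-4
MUL R0, 9 → R0=(-4)*9=-36
ADD R5, 4 → R5=104+4=108
ADD R3, 2 → R3=3+2=5
CMP R3, 7  (cmp 5,7)
JLT body: taken
AND R0, 7 → R0=(-36)&7=4
LOAD R0, [R5] → R0=M[108]=21
ADD R0, 1 → R0=21+1=22
MUL R0, 9 → R0=22*9=198
ADD R5, 4 → R5=108+4=112
ADD R3, 2 → R3=5+2=7
CMP R3, 7  (cmp 7,7)
JLT body: not taken
MUL R0, 4 → R0=198*4=792
STORE R0, [108] → M[108]=792
halt.

112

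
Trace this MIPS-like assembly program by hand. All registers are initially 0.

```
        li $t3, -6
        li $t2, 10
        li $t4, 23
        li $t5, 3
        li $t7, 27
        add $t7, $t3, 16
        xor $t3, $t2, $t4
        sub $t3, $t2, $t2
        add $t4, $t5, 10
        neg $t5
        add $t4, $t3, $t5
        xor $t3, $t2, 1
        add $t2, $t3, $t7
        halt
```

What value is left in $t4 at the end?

-3

after li $t3, -6: $t3=-6
after li $t2, 10: $t2=10
after li $t4, 23: $t4=23
after li $t5, 3: $t5=3
after li $t7, 27: $t7=27
after add $t7, $t3, 16: $t7=(-6)+16=10
after xor $t3, $t2, $t4: $t3=10^23=29
after sub $t3, $t2, $t2: $t3=10-10=0
after add $t4, $t5, 10: $t4=3+10=13
after neg $t5: $t5=-(3)=-3
after add $t4, $t3, $t5: $t4=0+(-3)=-3
after xor $t3, $t2, 1: $t3=10^1=11
after add $t2, $t3, $t7: $t2=11+10=21
halt.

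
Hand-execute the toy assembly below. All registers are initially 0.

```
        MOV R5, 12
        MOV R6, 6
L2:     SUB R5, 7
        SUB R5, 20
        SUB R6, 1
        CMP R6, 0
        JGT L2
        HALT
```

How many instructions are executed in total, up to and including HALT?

33

MOV R5, 12 → R5=12
MOV R6, 6 → R6=6
SUB R5, 7 → R5=12-7=5
SUB R5, 20 → R5=5-20=-15
SUB R6, 1 → R6=6-1=5
CMP R6, 0  (cmp 5,0)
JGT L2: taken
SUB R5, 7 → R5=(-15)-7=-22
SUB R5, 20 → R5=(-22)-20=-42
SUB R6, 1 → R6=5-1=4
CMP R6, 0  (cmp 4,0)
JGT L2: taken
SUB R5, 7 → R5=(-42)-7=-49
SUB R5, 20 → R5=(-49)-20=-69
SUB R6, 1 → R6=4-1=3
CMP R6, 0  (cmp 3,0)
JGT L2: taken
SUB R5, 7 → R5=(-69)-7=-76
SUB R5, 20 → R5=(-76)-20=-96
SUB R6, 1 → R6=3-1=2
CMP R6, 0  (cmp 2,0)
JGT L2: taken
SUB R5, 7 → R5=(-96)-7=-103
SUB R5, 20 → R5=(-103)-20=-123
SUB R6, 1 → R6=2-1=1
CMP R6, 0  (cmp 1,0)
JGT L2: taken
SUB R5, 7 → R5=(-123)-7=-130
SUB R5, 20 → R5=(-130)-20=-150
SUB R6, 1 → R6=1-1=0
CMP R6, 0  (cmp 0,0)
JGT L2: not taken
halt.
Total executed instructions: 33.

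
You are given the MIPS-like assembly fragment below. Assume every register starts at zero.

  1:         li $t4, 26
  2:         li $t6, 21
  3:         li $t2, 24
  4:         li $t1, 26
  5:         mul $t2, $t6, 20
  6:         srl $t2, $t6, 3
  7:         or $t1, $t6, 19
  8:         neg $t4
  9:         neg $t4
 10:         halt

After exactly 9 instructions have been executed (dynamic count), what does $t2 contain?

li $t4, 26 → $t4=26
li $t6, 21 → $t6=21
li $t2, 24 → $t2=24
li $t1, 26 → $t1=26
mul $t2, $t6, 20 → $t2=21*20=420
srl $t2, $t6, 3 → $t2=21>>3=2
or $t1, $t6, 19 → $t1=21|19=23
neg $t4 → $t4=-(26)=-26
neg $t4 → $t4=-(-26)=26
After step 9: $t2 = 2.

2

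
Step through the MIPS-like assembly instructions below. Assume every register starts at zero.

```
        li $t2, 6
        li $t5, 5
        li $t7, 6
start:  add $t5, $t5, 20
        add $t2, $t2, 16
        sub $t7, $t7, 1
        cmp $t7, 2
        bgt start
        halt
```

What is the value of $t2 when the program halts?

70

$t2=6
$t5=5
$t7=6
$t5=5+20=25
$t2=6+16=22
$t7=6-1=5
cmp $t7, 2  (cmp 5,2)
bgt start: taken
$t5=25+20=45
$t2=22+16=38
$t7=5-1=4
cmp $t7, 2  (cmp 4,2)
bgt start: taken
$t5=45+20=65
$t2=38+16=54
$t7=4-1=3
cmp $t7, 2  (cmp 3,2)
bgt start: taken
$t5=65+20=85
$t2=54+16=70
$t7=3-1=2
cmp $t7, 2  (cmp 2,2)
bgt start: not taken
halt.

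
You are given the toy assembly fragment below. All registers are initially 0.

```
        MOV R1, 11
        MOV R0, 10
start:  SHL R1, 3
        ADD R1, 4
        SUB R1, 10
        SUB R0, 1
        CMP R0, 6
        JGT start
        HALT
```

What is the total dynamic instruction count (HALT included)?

27

R1=11
R0=10
R1=11<<3=88
R1=88+4=92
R1=92-10=82
R0=10-1=9
CMP R0, 6  (cmp 9,6)
JGT start: taken
R1=82<<3=656
R1=656+4=660
R1=660-10=650
R0=9-1=8
CMP R0, 6  (cmp 8,6)
JGT start: taken
R1=650<<3=5200
R1=5200+4=5204
R1=5204-10=5194
R0=8-1=7
CMP R0, 6  (cmp 7,6)
JGT start: taken
R1=5194<<3=41552
R1=41552+4=41556
R1=41556-10=41546
R0=7-1=6
CMP R0, 6  (cmp 6,6)
JGT start: not taken
halt.
Total executed instructions: 27.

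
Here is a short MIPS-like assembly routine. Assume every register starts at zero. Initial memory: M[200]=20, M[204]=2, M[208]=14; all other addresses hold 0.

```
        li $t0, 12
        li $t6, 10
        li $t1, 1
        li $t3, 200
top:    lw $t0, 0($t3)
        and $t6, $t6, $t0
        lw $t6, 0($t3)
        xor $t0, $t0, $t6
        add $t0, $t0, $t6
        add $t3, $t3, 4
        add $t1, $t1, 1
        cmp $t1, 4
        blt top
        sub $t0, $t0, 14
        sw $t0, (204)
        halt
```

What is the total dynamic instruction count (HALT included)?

after li $t0, 12: $t0=12
after li $t6, 10: $t6=10
after li $t1, 1: $t1=1
after li $t3, 200: $t3=200
after lw $t0, 0($t3): $t0=M[200]=20
after and $t6, $t6, $t0: $t6=10&20=0
after lw $t6, 0($t3): $t6=M[200]=20
after xor $t0, $t0, $t6: $t0=20^20=0
after add $t0, $t0, $t6: $t0=0+20=20
after add $t3, $t3, 4: $t3=200+4=204
after add $t1, $t1, 1: $t1=1+1=2
cmp $t1, 4  (cmp 2,4)
blt top: taken
after lw $t0, 0($t3): $t0=M[204]=2
after and $t6, $t6, $t0: $t6=20&2=0
after lw $t6, 0($t3): $t6=M[204]=2
after xor $t0, $t0, $t6: $t0=2^2=0
after add $t0, $t0, $t6: $t0=0+2=2
after add $t3, $t3, 4: $t3=204+4=208
after add $t1, $t1, 1: $t1=2+1=3
cmp $t1, 4  (cmp 3,4)
blt top: taken
after lw $t0, 0($t3): $t0=M[208]=14
after and $t6, $t6, $t0: $t6=2&14=2
after lw $t6, 0($t3): $t6=M[208]=14
after xor $t0, $t0, $t6: $t0=14^14=0
after add $t0, $t0, $t6: $t0=0+14=14
after add $t3, $t3, 4: $t3=208+4=212
after add $t1, $t1, 1: $t1=3+1=4
cmp $t1, 4  (cmp 4,4)
blt top: not taken
after sub $t0, $t0, 14: $t0=14-14=0
sw $t0, (204) → M[204]=0
halt.
Total executed instructions: 34.

34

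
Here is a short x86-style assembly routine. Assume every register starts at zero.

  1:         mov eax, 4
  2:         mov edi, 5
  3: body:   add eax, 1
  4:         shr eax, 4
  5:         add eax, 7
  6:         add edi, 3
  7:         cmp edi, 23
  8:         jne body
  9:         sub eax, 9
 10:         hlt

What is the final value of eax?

eax=4
edi=5
eax=4+1=5
eax=5>>4=0
eax=0+7=7
edi=5+3=8
cmp edi, 23  (cmp 8,23)
jne body: taken
eax=7+1=8
eax=8>>4=0
eax=0+7=7
edi=8+3=11
cmp edi, 23  (cmp 11,23)
jne body: taken
eax=7+1=8
eax=8>>4=0
eax=0+7=7
edi=11+3=14
cmp edi, 23  (cmp 14,23)
jne body: taken
eax=7+1=8
eax=8>>4=0
eax=0+7=7
edi=14+3=17
cmp edi, 23  (cmp 17,23)
jne body: taken
eax=7+1=8
eax=8>>4=0
eax=0+7=7
edi=17+3=20
cmp edi, 23  (cmp 20,23)
jne body: taken
eax=7+1=8
eax=8>>4=0
eax=0+7=7
edi=20+3=23
cmp edi, 23  (cmp 23,23)
jne body: not taken
eax=7-9=-2
halt.

-2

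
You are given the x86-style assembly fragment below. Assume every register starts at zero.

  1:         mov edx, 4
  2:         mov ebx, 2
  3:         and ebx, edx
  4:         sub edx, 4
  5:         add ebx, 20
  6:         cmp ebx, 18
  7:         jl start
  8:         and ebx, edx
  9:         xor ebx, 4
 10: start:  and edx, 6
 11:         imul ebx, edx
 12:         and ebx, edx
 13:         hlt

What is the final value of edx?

0

edx=4
ebx=2
ebx=2&4=0
edx=4-4=0
ebx=0+20=20
cmp ebx, 18  (cmp 20,18)
jl start: not taken
ebx=20&0=0
ebx=0^4=4
edx=0&6=0
ebx=4*0=0
ebx=0&0=0
halt.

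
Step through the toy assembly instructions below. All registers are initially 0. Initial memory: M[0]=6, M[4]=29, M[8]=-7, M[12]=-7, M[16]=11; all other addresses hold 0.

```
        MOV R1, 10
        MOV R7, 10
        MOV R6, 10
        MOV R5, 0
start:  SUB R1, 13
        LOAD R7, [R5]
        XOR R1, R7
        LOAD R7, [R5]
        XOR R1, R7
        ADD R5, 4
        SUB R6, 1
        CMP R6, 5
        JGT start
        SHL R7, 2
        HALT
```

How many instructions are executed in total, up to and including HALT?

51

R1=10
R7=10
R6=10
R5=0
R1=10-13=-3
R7=M[0]=6
R1=(-3)^6=-5
R7=M[0]=6
R1=(-5)^6=-3
R5=0+4=4
R6=10-1=9
CMP R6, 5  (cmp 9,5)
JGT start: taken
R1=(-3)-13=-16
R7=M[4]=29
R1=(-16)^29=-19
R7=M[4]=29
R1=(-19)^29=-16
R5=4+4=8
R6=9-1=8
CMP R6, 5  (cmp 8,5)
JGT start: taken
R1=(-16)-13=-29
R7=M[8]=-7
R1=(-29)^(-7)=26
R7=M[8]=-7
R1=26^(-7)=-29
R5=8+4=12
R6=8-1=7
CMP R6, 5  (cmp 7,5)
JGT start: taken
R1=(-29)-13=-42
R7=M[12]=-7
R1=(-42)^(-7)=47
R7=M[12]=-7
R1=47^(-7)=-42
R5=12+4=16
R6=7-1=6
CMP R6, 5  (cmp 6,5)
JGT start: taken
R1=(-42)-13=-55
R7=M[16]=11
R1=(-55)^11=-62
R7=M[16]=11
R1=(-62)^11=-55
R5=16+4=20
R6=6-1=5
CMP R6, 5  (cmp 5,5)
JGT start: not taken
R7=11<<2=44
halt.
Total executed instructions: 51.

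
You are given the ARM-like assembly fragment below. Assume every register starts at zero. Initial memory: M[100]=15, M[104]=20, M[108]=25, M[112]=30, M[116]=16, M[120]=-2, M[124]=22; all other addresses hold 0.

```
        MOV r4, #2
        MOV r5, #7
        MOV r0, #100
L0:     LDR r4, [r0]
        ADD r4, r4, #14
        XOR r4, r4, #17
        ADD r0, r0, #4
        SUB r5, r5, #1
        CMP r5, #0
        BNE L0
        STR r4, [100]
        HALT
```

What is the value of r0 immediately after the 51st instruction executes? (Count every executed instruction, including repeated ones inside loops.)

128

MOV r4, #2 → r4=2
MOV r5, #7 → r5=7
MOV r0, #100 → r0=100
LDR r4, [r0] → r4=M[100]=15
ADD r4, r4, #14 → r4=15+14=29
XOR r4, r4, #17 → r4=29^17=12
ADD r0, r0, #4 → r0=100+4=104
SUB r5, r5, #1 → r5=7-1=6
CMP r5, #0  (cmp 6,0)
BNE L0: taken
LDR r4, [r0] → r4=M[104]=20
ADD r4, r4, #14 → r4=20+14=34
XOR r4, r4, #17 → r4=34^17=51
ADD r0, r0, #4 → r0=104+4=108
SUB r5, r5, #1 → r5=6-1=5
CMP r5, #0  (cmp 5,0)
BNE L0: taken
LDR r4, [r0] → r4=M[108]=25
ADD r4, r4, #14 → r4=25+14=39
XOR r4, r4, #17 → r4=39^17=54
ADD r0, r0, #4 → r0=108+4=112
SUB r5, r5, #1 → r5=5-1=4
CMP r5, #0  (cmp 4,0)
BNE L0: taken
LDR r4, [r0] → r4=M[112]=30
ADD r4, r4, #14 → r4=30+14=44
XOR r4, r4, #17 → r4=44^17=61
ADD r0, r0, #4 → r0=112+4=116
SUB r5, r5, #1 → r5=4-1=3
CMP r5, #0  (cmp 3,0)
BNE L0: taken
LDR r4, [r0] → r4=M[116]=16
ADD r4, r4, #14 → r4=16+14=30
XOR r4, r4, #17 → r4=30^17=15
ADD r0, r0, #4 → r0=116+4=120
SUB r5, r5, #1 → r5=3-1=2
CMP r5, #0  (cmp 2,0)
BNE L0: taken
LDR r4, [r0] → r4=M[120]=-2
ADD r4, r4, #14 → r4=(-2)+14=12
XOR r4, r4, #17 → r4=12^17=29
ADD r0, r0, #4 → r0=120+4=124
SUB r5, r5, #1 → r5=2-1=1
CMP r5, #0  (cmp 1,0)
BNE L0: taken
LDR r4, [r0] → r4=M[124]=22
ADD r4, r4, #14 → r4=22+14=36
XOR r4, r4, #17 → r4=36^17=53
ADD r0, r0, #4 → r0=124+4=128
SUB r5, r5, #1 → r5=1-1=0
CMP r5, #0  (cmp 0,0)
After step 51: r0 = 128.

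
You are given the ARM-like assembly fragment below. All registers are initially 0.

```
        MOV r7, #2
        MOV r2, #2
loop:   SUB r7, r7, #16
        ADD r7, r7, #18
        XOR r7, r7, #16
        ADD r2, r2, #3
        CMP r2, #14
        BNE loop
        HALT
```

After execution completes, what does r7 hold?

10

after MOV r7, #2: r7=2
after MOV r2, #2: r2=2
after SUB r7, r7, #16: r7=2-16=-14
after ADD r7, r7, #18: r7=(-14)+18=4
after XOR r7, r7, #16: r7=4^16=20
after ADD r2, r2, #3: r2=2+3=5
CMP r2, #14  (cmp 5,14)
BNE loop: taken
after SUB r7, r7, #16: r7=20-16=4
after ADD r7, r7, #18: r7=4+18=22
after XOR r7, r7, #16: r7=22^16=6
after ADD r2, r2, #3: r2=5+3=8
CMP r2, #14  (cmp 8,14)
BNE loop: taken
after SUB r7, r7, #16: r7=6-16=-10
after ADD r7, r7, #18: r7=(-10)+18=8
after XOR r7, r7, #16: r7=8^16=24
after ADD r2, r2, #3: r2=8+3=11
CMP r2, #14  (cmp 11,14)
BNE loop: taken
after SUB r7, r7, #16: r7=24-16=8
after ADD r7, r7, #18: r7=8+18=26
after XOR r7, r7, #16: r7=26^16=10
after ADD r2, r2, #3: r2=11+3=14
CMP r2, #14  (cmp 14,14)
BNE loop: not taken
halt.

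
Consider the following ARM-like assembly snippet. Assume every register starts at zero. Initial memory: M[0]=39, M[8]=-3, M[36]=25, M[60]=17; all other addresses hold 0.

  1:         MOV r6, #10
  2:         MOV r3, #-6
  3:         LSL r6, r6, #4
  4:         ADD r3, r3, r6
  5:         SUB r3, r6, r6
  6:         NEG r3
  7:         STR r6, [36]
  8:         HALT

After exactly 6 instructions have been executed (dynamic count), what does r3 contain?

MOV r6, #10 → r6=10
MOV r3, #-6 → r3=-6
LSL r6, r6, #4 → r6=10<<4=160
ADD r3, r3, r6 → r3=(-6)+160=154
SUB r3, r6, r6 → r3=160-160=0
NEG r3 → r3=-(0)=0
After step 6: r3 = 0.

0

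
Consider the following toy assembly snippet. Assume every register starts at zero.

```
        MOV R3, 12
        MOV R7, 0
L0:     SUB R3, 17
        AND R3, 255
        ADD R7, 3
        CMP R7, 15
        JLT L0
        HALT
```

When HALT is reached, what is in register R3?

183

after MOV R3, 12: R3=12
after MOV R7, 0: R7=0
after SUB R3, 17: R3=12-17=-5
after AND R3, 255: R3=(-5)&255=251
after ADD R7, 3: R7=0+3=3
CMP R7, 15  (cmp 3,15)
JLT L0: taken
after SUB R3, 17: R3=251-17=234
after AND R3, 255: R3=234&255=234
after ADD R7, 3: R7=3+3=6
CMP R7, 15  (cmp 6,15)
JLT L0: taken
after SUB R3, 17: R3=234-17=217
after AND R3, 255: R3=217&255=217
after ADD R7, 3: R7=6+3=9
CMP R7, 15  (cmp 9,15)
JLT L0: taken
after SUB R3, 17: R3=217-17=200
after AND R3, 255: R3=200&255=200
after ADD R7, 3: R7=9+3=12
CMP R7, 15  (cmp 12,15)
JLT L0: taken
after SUB R3, 17: R3=200-17=183
after AND R3, 255: R3=183&255=183
after ADD R7, 3: R7=12+3=15
CMP R7, 15  (cmp 15,15)
JLT L0: not taken
halt.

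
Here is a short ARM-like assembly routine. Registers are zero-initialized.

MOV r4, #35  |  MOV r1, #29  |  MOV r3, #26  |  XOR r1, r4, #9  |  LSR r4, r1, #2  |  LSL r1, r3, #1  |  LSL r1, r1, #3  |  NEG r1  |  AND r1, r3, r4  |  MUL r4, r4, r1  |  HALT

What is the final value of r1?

after MOV r4, #35: r4=35
after MOV r1, #29: r1=29
after MOV r3, #26: r3=26
after XOR r1, r4, #9: r1=35^9=42
after LSR r4, r1, #2: r4=42>>2=10
after LSL r1, r3, #1: r1=26<<1=52
after LSL r1, r1, #3: r1=52<<3=416
after NEG r1: r1=-(416)=-416
after AND r1, r3, r4: r1=26&10=10
after MUL r4, r4, r1: r4=10*10=100
halt.

10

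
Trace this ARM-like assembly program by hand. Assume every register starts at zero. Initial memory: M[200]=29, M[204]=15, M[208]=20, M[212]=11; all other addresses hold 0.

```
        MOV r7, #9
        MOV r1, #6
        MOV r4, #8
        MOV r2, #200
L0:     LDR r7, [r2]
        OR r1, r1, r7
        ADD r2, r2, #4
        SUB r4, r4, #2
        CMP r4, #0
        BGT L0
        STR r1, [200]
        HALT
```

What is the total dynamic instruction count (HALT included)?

MOV r7, #9 → r7=9
MOV r1, #6 → r1=6
MOV r4, #8 → r4=8
MOV r2, #200 → r2=200
LDR r7, [r2] → r7=M[200]=29
OR r1, r1, r7 → r1=6|29=31
ADD r2, r2, #4 → r2=200+4=204
SUB r4, r4, #2 → r4=8-2=6
CMP r4, #0  (cmp 6,0)
BGT L0: taken
LDR r7, [r2] → r7=M[204]=15
OR r1, r1, r7 → r1=31|15=31
ADD r2, r2, #4 → r2=204+4=208
SUB r4, r4, #2 → r4=6-2=4
CMP r4, #0  (cmp 4,0)
BGT L0: taken
LDR r7, [r2] → r7=M[208]=20
OR r1, r1, r7 → r1=31|20=31
ADD r2, r2, #4 → r2=208+4=212
SUB r4, r4, #2 → r4=4-2=2
CMP r4, #0  (cmp 2,0)
BGT L0: taken
LDR r7, [r2] → r7=M[212]=11
OR r1, r1, r7 → r1=31|11=31
ADD r2, r2, #4 → r2=212+4=216
SUB r4, r4, #2 → r4=2-2=0
CMP r4, #0  (cmp 0,0)
BGT L0: not taken
STR r1, [200] → M[200]=31
halt.
Total executed instructions: 30.

30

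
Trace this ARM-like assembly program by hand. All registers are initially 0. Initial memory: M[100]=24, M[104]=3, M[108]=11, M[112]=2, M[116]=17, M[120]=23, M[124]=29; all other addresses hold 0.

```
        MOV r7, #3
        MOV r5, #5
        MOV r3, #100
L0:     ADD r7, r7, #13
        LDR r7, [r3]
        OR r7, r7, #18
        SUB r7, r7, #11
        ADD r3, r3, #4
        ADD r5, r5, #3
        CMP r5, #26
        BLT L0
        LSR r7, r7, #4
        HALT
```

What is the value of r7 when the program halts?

1

r7=3
r5=5
r3=100
r7=3+13=16
r7=M[100]=24
r7=24|18=26
r7=26-11=15
r3=100+4=104
r5=5+3=8
CMP r5, #26  (cmp 8,26)
BLT L0: taken
r7=15+13=28
r7=M[104]=3
r7=3|18=19
r7=19-11=8
r3=104+4=108
r5=8+3=11
CMP r5, #26  (cmp 11,26)
BLT L0: taken
r7=8+13=21
r7=M[108]=11
r7=11|18=27
r7=27-11=16
r3=108+4=112
r5=11+3=14
CMP r5, #26  (cmp 14,26)
BLT L0: taken
r7=16+13=29
r7=M[112]=2
r7=2|18=18
r7=18-11=7
r3=112+4=116
r5=14+3=17
CMP r5, #26  (cmp 17,26)
BLT L0: taken
r7=7+13=20
r7=M[116]=17
r7=17|18=19
r7=19-11=8
r3=116+4=120
r5=17+3=20
CMP r5, #26  (cmp 20,26)
BLT L0: taken
r7=8+13=21
r7=M[120]=23
r7=23|18=23
r7=23-11=12
r3=120+4=124
r5=20+3=23
CMP r5, #26  (cmp 23,26)
BLT L0: taken
r7=12+13=25
r7=M[124]=29
r7=29|18=31
r7=31-11=20
r3=124+4=128
r5=23+3=26
CMP r5, #26  (cmp 26,26)
BLT L0: not taken
r7=20>>4=1
halt.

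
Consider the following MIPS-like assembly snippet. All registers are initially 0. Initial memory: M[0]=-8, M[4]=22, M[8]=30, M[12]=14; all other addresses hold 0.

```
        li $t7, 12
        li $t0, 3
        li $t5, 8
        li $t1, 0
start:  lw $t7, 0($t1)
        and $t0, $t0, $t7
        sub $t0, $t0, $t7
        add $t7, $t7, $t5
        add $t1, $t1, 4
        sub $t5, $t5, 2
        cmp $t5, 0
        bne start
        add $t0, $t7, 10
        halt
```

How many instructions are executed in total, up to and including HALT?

li $t7, 12 → $t7=12
li $t0, 3 → $t0=3
li $t5, 8 → $t5=8
li $t1, 0 → $t1=0
lw $t7, 0($t1) → $t7=M[0]=-8
and $t0, $t0, $t7 → $t0=3&(-8)=0
sub $t0, $t0, $t7 → $t0=0-(-8)=8
add $t7, $t7, $t5 → $t7=(-8)+8=0
add $t1, $t1, 4 → $t1=0+4=4
sub $t5, $t5, 2 → $t5=8-2=6
cmp $t5, 0  (cmp 6,0)
bne start: taken
lw $t7, 0($t1) → $t7=M[4]=22
and $t0, $t0, $t7 → $t0=8&22=0
sub $t0, $t0, $t7 → $t0=0-22=-22
add $t7, $t7, $t5 → $t7=22+6=28
add $t1, $t1, 4 → $t1=4+4=8
sub $t5, $t5, 2 → $t5=6-2=4
cmp $t5, 0  (cmp 4,0)
bne start: taken
lw $t7, 0($t1) → $t7=M[8]=30
and $t0, $t0, $t7 → $t0=(-22)&30=10
sub $t0, $t0, $t7 → $t0=10-30=-20
add $t7, $t7, $t5 → $t7=30+4=34
add $t1, $t1, 4 → $t1=8+4=12
sub $t5, $t5, 2 → $t5=4-2=2
cmp $t5, 0  (cmp 2,0)
bne start: taken
lw $t7, 0($t1) → $t7=M[12]=14
and $t0, $t0, $t7 → $t0=(-20)&14=12
sub $t0, $t0, $t7 → $t0=12-14=-2
add $t7, $t7, $t5 → $t7=14+2=16
add $t1, $t1, 4 → $t1=12+4=16
sub $t5, $t5, 2 → $t5=2-2=0
cmp $t5, 0  (cmp 0,0)
bne start: not taken
add $t0, $t7, 10 → $t0=16+10=26
halt.
Total executed instructions: 38.

38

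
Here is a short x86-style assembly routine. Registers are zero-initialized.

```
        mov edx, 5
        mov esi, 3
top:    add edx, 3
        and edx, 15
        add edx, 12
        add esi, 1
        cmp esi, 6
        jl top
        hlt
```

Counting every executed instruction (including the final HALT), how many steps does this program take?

after mov edx, 5: edx=5
after mov esi, 3: esi=3
after add edx, 3: edx=5+3=8
after and edx, 15: edx=8&15=8
after add edx, 12: edx=8+12=20
after add esi, 1: esi=3+1=4
cmp esi, 6  (cmp 4,6)
jl top: taken
after add edx, 3: edx=20+3=23
after and edx, 15: edx=23&15=7
after add edx, 12: edx=7+12=19
after add esi, 1: esi=4+1=5
cmp esi, 6  (cmp 5,6)
jl top: taken
after add edx, 3: edx=19+3=22
after and edx, 15: edx=22&15=6
after add edx, 12: edx=6+12=18
after add esi, 1: esi=5+1=6
cmp esi, 6  (cmp 6,6)
jl top: not taken
halt.
Total executed instructions: 21.

21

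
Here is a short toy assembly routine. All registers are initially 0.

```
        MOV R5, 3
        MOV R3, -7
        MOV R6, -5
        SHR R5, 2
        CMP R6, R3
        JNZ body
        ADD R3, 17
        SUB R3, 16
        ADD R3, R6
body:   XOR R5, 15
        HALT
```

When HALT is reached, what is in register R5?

R5=3
R3=-7
R6=-5
R5=3>>2=0
CMP R6, R3  (cmp -5,-7)
JNZ body: taken
R5=0^15=15
halt.

15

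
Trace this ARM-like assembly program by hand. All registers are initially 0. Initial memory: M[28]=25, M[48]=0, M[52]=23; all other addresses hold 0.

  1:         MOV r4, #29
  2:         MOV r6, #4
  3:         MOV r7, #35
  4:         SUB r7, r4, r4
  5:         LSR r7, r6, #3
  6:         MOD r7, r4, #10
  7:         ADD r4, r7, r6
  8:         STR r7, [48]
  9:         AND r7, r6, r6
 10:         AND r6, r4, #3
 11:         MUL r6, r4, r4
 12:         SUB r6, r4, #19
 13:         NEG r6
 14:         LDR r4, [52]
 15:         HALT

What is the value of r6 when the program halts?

after MOV r4, #29: r4=29
after MOV r6, #4: r6=4
after MOV r7, #35: r7=35
after SUB r7, r4, r4: r7=29-29=0
after LSR r7, r6, #3: r7=4>>3=0
after MOD r7, r4, #10: r7=29%10=9
after ADD r4, r7, r6: r4=9+4=13
STR r7, [48] → M[48]=9
after AND r7, r6, r6: r7=4&4=4
after AND r6, r4, #3: r6=13&3=1
after MUL r6, r4, r4: r6=13*13=169
after SUB r6, r4, #19: r6=13-19=-6
after NEG r6: r6=-(-6)=6
after LDR r4, [52]: r4=M[52]=23
halt.

6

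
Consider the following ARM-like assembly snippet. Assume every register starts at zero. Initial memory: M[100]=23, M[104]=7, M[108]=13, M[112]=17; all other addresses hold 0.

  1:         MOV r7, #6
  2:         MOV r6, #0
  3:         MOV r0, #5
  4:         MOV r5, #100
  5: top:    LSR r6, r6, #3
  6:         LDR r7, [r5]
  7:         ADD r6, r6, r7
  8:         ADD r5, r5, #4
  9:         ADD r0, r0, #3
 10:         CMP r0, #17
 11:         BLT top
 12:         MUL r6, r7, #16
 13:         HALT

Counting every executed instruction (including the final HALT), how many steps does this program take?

34

r7=6
r6=0
r0=5
r5=100
r6=0>>3=0
r7=M[100]=23
r6=0+23=23
r5=100+4=104
r0=5+3=8
CMP r0, #17  (cmp 8,17)
BLT top: taken
r6=23>>3=2
r7=M[104]=7
r6=2+7=9
r5=104+4=108
r0=8+3=11
CMP r0, #17  (cmp 11,17)
BLT top: taken
r6=9>>3=1
r7=M[108]=13
r6=1+13=14
r5=108+4=112
r0=11+3=14
CMP r0, #17  (cmp 14,17)
BLT top: taken
r6=14>>3=1
r7=M[112]=17
r6=1+17=18
r5=112+4=116
r0=14+3=17
CMP r0, #17  (cmp 17,17)
BLT top: not taken
r6=17*16=272
halt.
Total executed instructions: 34.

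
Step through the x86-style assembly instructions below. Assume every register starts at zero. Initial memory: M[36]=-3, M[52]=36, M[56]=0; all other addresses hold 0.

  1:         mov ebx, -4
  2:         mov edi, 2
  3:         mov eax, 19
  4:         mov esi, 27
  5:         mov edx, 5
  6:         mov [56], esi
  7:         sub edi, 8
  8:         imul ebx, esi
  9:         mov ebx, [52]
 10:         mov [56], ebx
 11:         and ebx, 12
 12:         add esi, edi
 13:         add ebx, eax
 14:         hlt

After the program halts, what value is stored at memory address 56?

36

after mov ebx, -4: ebx=-4
after mov edi, 2: edi=2
after mov eax, 19: eax=19
after mov esi, 27: esi=27
after mov edx, 5: edx=5
mov [56], esi → M[56]=27
after sub edi, 8: edi=2-8=-6
after imul ebx, esi: ebx=(-4)*27=-108
after mov ebx, [52]: ebx=M[52]=36
mov [56], ebx → M[56]=36
after and ebx, 12: ebx=36&12=4
after add esi, edi: esi=27+(-6)=21
after add ebx, eax: ebx=4+19=23
halt.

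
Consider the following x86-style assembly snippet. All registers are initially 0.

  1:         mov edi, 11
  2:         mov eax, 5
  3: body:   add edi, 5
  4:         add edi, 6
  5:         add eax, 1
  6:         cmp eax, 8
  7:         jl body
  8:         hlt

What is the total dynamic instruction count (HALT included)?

18

edi=11
eax=5
edi=11+5=16
edi=16+6=22
eax=5+1=6
cmp eax, 8  (cmp 6,8)
jl body: taken
edi=22+5=27
edi=27+6=33
eax=6+1=7
cmp eax, 8  (cmp 7,8)
jl body: taken
edi=33+5=38
edi=38+6=44
eax=7+1=8
cmp eax, 8  (cmp 8,8)
jl body: not taken
halt.
Total executed instructions: 18.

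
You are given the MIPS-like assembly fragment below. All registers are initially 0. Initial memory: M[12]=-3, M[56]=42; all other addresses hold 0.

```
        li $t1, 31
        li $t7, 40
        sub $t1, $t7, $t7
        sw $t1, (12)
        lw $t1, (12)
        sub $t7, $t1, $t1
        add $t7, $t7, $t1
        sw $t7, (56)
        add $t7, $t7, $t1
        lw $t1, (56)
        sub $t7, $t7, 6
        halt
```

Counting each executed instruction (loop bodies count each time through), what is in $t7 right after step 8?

li $t1, 31 → $t1=31
li $t7, 40 → $t7=40
sub $t1, $t7, $t7 → $t1=40-40=0
sw $t1, (12) → M[12]=0
lw $t1, (12) → $t1=M[12]=0
sub $t7, $t1, $t1 → $t7=0-0=0
add $t7, $t7, $t1 → $t7=0+0=0
sw $t7, (56) → M[56]=0
After step 8: $t7 = 0.

0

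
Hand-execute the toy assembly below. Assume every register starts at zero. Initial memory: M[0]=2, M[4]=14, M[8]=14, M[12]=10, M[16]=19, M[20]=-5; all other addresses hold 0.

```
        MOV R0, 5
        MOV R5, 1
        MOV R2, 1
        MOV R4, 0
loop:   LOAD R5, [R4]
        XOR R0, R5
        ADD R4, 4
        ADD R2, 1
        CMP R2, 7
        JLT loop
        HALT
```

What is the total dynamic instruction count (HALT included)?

R0=5
R5=1
R2=1
R4=0
R5=M[0]=2
R0=5^2=7
R4=0+4=4
R2=1+1=2
CMP R2, 7  (cmp 2,7)
JLT loop: taken
R5=M[4]=14
R0=7^14=9
R4=4+4=8
R2=2+1=3
CMP R2, 7  (cmp 3,7)
JLT loop: taken
R5=M[8]=14
R0=9^14=7
R4=8+4=12
R2=3+1=4
CMP R2, 7  (cmp 4,7)
JLT loop: taken
R5=M[12]=10
R0=7^10=13
R4=12+4=16
R2=4+1=5
CMP R2, 7  (cmp 5,7)
JLT loop: taken
R5=M[16]=19
R0=13^19=30
R4=16+4=20
R2=5+1=6
CMP R2, 7  (cmp 6,7)
JLT loop: taken
R5=M[20]=-5
R0=30^(-5)=-27
R4=20+4=24
R2=6+1=7
CMP R2, 7  (cmp 7,7)
JLT loop: not taken
halt.
Total executed instructions: 41.

41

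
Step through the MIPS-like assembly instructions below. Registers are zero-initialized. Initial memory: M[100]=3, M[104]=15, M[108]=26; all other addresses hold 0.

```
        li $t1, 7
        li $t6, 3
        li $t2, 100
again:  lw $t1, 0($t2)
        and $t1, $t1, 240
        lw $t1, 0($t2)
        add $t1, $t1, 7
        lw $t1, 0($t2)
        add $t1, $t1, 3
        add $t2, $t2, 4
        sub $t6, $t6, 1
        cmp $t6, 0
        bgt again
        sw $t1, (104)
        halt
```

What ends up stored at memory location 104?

li $t1, 7 → $t1=7
li $t6, 3 → $t6=3
li $t2, 100 → $t2=100
lw $t1, 0($t2) → $t1=M[100]=3
and $t1, $t1, 240 → $t1=3&240=0
lw $t1, 0($t2) → $t1=M[100]=3
add $t1, $t1, 7 → $t1=3+7=10
lw $t1, 0($t2) → $t1=M[100]=3
add $t1, $t1, 3 → $t1=3+3=6
add $t2, $t2, 4 → $t2=100+4=104
sub $t6, $t6, 1 → $t6=3-1=2
cmp $t6, 0  (cmp 2,0)
bgt again: taken
lw $t1, 0($t2) → $t1=M[104]=15
and $t1, $t1, 240 → $t1=15&240=0
lw $t1, 0($t2) → $t1=M[104]=15
add $t1, $t1, 7 → $t1=15+7=22
lw $t1, 0($t2) → $t1=M[104]=15
add $t1, $t1, 3 → $t1=15+3=18
add $t2, $t2, 4 → $t2=104+4=108
sub $t6, $t6, 1 → $t6=2-1=1
cmp $t6, 0  (cmp 1,0)
bgt again: taken
lw $t1, 0($t2) → $t1=M[108]=26
and $t1, $t1, 240 → $t1=26&240=16
lw $t1, 0($t2) → $t1=M[108]=26
add $t1, $t1, 7 → $t1=26+7=33
lw $t1, 0($t2) → $t1=M[108]=26
add $t1, $t1, 3 → $t1=26+3=29
add $t2, $t2, 4 → $t2=108+4=112
sub $t6, $t6, 1 → $t6=1-1=0
cmp $t6, 0  (cmp 0,0)
bgt again: not taken
sw $t1, (104) → M[104]=29
halt.

29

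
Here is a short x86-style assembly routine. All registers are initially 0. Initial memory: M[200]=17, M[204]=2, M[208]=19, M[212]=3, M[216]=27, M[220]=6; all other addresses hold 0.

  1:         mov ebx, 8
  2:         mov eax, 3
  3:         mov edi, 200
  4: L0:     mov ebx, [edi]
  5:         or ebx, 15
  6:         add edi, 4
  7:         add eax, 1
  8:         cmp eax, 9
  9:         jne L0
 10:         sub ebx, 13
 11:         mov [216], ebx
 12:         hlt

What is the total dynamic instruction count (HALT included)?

42

mov ebx, 8 → ebx=8
mov eax, 3 → eax=3
mov edi, 200 → edi=200
mov ebx, [edi] → ebx=M[200]=17
or ebx, 15 → ebx=17|15=31
add edi, 4 → edi=200+4=204
add eax, 1 → eax=3+1=4
cmp eax, 9  (cmp 4,9)
jne L0: taken
mov ebx, [edi] → ebx=M[204]=2
or ebx, 15 → ebx=2|15=15
add edi, 4 → edi=204+4=208
add eax, 1 → eax=4+1=5
cmp eax, 9  (cmp 5,9)
jne L0: taken
mov ebx, [edi] → ebx=M[208]=19
or ebx, 15 → ebx=19|15=31
add edi, 4 → edi=208+4=212
add eax, 1 → eax=5+1=6
cmp eax, 9  (cmp 6,9)
jne L0: taken
mov ebx, [edi] → ebx=M[212]=3
or ebx, 15 → ebx=3|15=15
add edi, 4 → edi=212+4=216
add eax, 1 → eax=6+1=7
cmp eax, 9  (cmp 7,9)
jne L0: taken
mov ebx, [edi] → ebx=M[216]=27
or ebx, 15 → ebx=27|15=31
add edi, 4 → edi=216+4=220
add eax, 1 → eax=7+1=8
cmp eax, 9  (cmp 8,9)
jne L0: taken
mov ebx, [edi] → ebx=M[220]=6
or ebx, 15 → ebx=6|15=15
add edi, 4 → edi=220+4=224
add eax, 1 → eax=8+1=9
cmp eax, 9  (cmp 9,9)
jne L0: not taken
sub ebx, 13 → ebx=15-13=2
mov [216], ebx → M[216]=2
halt.
Total executed instructions: 42.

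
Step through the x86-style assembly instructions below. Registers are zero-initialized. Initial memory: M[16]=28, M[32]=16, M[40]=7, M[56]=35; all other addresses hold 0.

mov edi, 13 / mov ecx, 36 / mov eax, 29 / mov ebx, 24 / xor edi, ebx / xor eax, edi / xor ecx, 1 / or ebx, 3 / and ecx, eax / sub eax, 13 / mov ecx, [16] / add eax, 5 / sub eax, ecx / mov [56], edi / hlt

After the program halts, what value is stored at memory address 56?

21

mov edi, 13 → edi=13
mov ecx, 36 → ecx=36
mov eax, 29 → eax=29
mov ebx, 24 → ebx=24
xor edi, ebx → edi=13^24=21
xor eax, edi → eax=29^21=8
xor ecx, 1 → ecx=36^1=37
or ebx, 3 → ebx=24|3=27
and ecx, eax → ecx=37&8=0
sub eax, 13 → eax=8-13=-5
mov ecx, [16] → ecx=M[16]=28
add eax, 5 → eax=(-5)+5=0
sub eax, ecx → eax=0-28=-28
mov [56], edi → M[56]=21
halt.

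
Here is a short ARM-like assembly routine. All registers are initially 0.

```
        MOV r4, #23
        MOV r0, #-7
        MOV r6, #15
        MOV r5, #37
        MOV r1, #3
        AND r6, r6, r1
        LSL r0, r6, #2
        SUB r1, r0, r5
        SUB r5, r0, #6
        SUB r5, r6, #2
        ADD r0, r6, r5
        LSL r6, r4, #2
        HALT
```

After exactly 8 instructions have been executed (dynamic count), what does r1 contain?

-25

after MOV r4, #23: r4=23
after MOV r0, #-7: r0=-7
after MOV r6, #15: r6=15
after MOV r5, #37: r5=37
after MOV r1, #3: r1=3
after AND r6, r6, r1: r6=15&3=3
after LSL r0, r6, #2: r0=3<<2=12
after SUB r1, r0, r5: r1=12-37=-25
After step 8: r1 = -25.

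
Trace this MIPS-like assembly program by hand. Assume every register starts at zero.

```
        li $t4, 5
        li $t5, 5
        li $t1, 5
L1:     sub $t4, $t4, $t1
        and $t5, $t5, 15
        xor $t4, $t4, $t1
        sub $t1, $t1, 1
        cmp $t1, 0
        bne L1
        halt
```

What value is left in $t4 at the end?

li $t4, 5 → $t4=5
li $t5, 5 → $t5=5
li $t1, 5 → $t1=5
sub $t4, $t4, $t1 → $t4=5-5=0
and $t5, $t5, 15 → $t5=5&15=5
xor $t4, $t4, $t1 → $t4=0^5=5
sub $t1, $t1, 1 → $t1=5-1=4
cmp $t1, 0  (cmp 4,0)
bne L1: taken
sub $t4, $t4, $t1 → $t4=5-4=1
and $t5, $t5, 15 → $t5=5&15=5
xor $t4, $t4, $t1 → $t4=1^4=5
sub $t1, $t1, 1 → $t1=4-1=3
cmp $t1, 0  (cmp 3,0)
bne L1: taken
sub $t4, $t4, $t1 → $t4=5-3=2
and $t5, $t5, 15 → $t5=5&15=5
xor $t4, $t4, $t1 → $t4=2^3=1
sub $t1, $t1, 1 → $t1=3-1=2
cmp $t1, 0  (cmp 2,0)
bne L1: taken
sub $t4, $t4, $t1 → $t4=1-2=-1
and $t5, $t5, 15 → $t5=5&15=5
xor $t4, $t4, $t1 → $t4=(-1)^2=-3
sub $t1, $t1, 1 → $t1=2-1=1
cmp $t1, 0  (cmp 1,0)
bne L1: taken
sub $t4, $t4, $t1 → $t4=(-3)-1=-4
and $t5, $t5, 15 → $t5=5&15=5
xor $t4, $t4, $t1 → $t4=(-4)^1=-3
sub $t1, $t1, 1 → $t1=1-1=0
cmp $t1, 0  (cmp 0,0)
bne L1: not taken
halt.

-3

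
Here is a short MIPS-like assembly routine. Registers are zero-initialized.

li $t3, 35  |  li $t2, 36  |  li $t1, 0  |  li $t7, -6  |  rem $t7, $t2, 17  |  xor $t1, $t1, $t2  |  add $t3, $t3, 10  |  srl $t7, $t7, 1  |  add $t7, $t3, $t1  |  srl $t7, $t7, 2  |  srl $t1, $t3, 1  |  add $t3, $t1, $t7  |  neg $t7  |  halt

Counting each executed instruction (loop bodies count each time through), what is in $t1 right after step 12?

22

li $t3, 35 → $t3=35
li $t2, 36 → $t2=36
li $t1, 0 → $t1=0
li $t7, -6 → $t7=-6
rem $t7, $t2, 17 → $t7=36%17=2
xor $t1, $t1, $t2 → $t1=0^36=36
add $t3, $t3, 10 → $t3=35+10=45
srl $t7, $t7, 1 → $t7=2>>1=1
add $t7, $t3, $t1 → $t7=45+36=81
srl $t7, $t7, 2 → $t7=81>>2=20
srl $t1, $t3, 1 → $t1=45>>1=22
add $t3, $t1, $t7 → $t3=22+20=42
After step 12: $t1 = 22.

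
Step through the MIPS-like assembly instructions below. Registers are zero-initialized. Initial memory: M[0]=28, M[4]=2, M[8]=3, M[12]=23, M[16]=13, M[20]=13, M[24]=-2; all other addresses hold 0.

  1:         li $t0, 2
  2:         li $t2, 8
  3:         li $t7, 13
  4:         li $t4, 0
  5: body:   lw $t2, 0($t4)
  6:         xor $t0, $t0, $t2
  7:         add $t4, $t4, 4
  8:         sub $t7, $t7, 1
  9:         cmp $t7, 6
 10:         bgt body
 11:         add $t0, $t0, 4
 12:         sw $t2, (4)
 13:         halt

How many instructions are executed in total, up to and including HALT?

$t0=2
$t2=8
$t7=13
$t4=0
$t2=M[0]=28
$t0=2^28=30
$t4=0+4=4
$t7=13-1=12
cmp $t7, 6  (cmp 12,6)
bgt body: taken
$t2=M[4]=2
$t0=30^2=28
$t4=4+4=8
$t7=12-1=11
cmp $t7, 6  (cmp 11,6)
bgt body: taken
$t2=M[8]=3
$t0=28^3=31
$t4=8+4=12
$t7=11-1=10
cmp $t7, 6  (cmp 10,6)
bgt body: taken
$t2=M[12]=23
$t0=31^23=8
$t4=12+4=16
$t7=10-1=9
cmp $t7, 6  (cmp 9,6)
bgt body: taken
$t2=M[16]=13
$t0=8^13=5
$t4=16+4=20
$t7=9-1=8
cmp $t7, 6  (cmp 8,6)
bgt body: taken
$t2=M[20]=13
$t0=5^13=8
$t4=20+4=24
$t7=8-1=7
cmp $t7, 6  (cmp 7,6)
bgt body: taken
$t2=M[24]=-2
$t0=8^(-2)=-10
$t4=24+4=28
$t7=7-1=6
cmp $t7, 6  (cmp 6,6)
bgt body: not taken
$t0=(-10)+4=-6
sw $t2, (4) → M[4]=-2
halt.
Total executed instructions: 49.

49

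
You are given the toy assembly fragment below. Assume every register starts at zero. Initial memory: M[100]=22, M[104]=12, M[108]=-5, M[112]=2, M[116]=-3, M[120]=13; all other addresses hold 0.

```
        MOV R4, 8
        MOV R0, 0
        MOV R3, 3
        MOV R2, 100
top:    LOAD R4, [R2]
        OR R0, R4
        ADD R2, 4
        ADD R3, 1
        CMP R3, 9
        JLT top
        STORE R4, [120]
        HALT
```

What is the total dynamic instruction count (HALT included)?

after MOV R4, 8: R4=8
after MOV R0, 0: R0=0
after MOV R3, 3: R3=3
after MOV R2, 100: R2=100
after LOAD R4, [R2]: R4=M[100]=22
after OR R0, R4: R0=0|22=22
after ADD R2, 4: R2=100+4=104
after ADD R3, 1: R3=3+1=4
CMP R3, 9  (cmp 4,9)
JLT top: taken
after LOAD R4, [R2]: R4=M[104]=12
after OR R0, R4: R0=22|12=30
after ADD R2, 4: R2=104+4=108
after ADD R3, 1: R3=4+1=5
CMP R3, 9  (cmp 5,9)
JLT top: taken
after LOAD R4, [R2]: R4=M[108]=-5
after OR R0, R4: R0=30|(-5)=-1
after ADD R2, 4: R2=108+4=112
after ADD R3, 1: R3=5+1=6
CMP R3, 9  (cmp 6,9)
JLT top: taken
after LOAD R4, [R2]: R4=M[112]=2
after OR R0, R4: R0=(-1)|2=-1
after ADD R2, 4: R2=112+4=116
after ADD R3, 1: R3=6+1=7
CMP R3, 9  (cmp 7,9)
JLT top: taken
after LOAD R4, [R2]: R4=M[116]=-3
after OR R0, R4: R0=(-1)|(-3)=-1
after ADD R2, 4: R2=116+4=120
after ADD R3, 1: R3=7+1=8
CMP R3, 9  (cmp 8,9)
JLT top: taken
after LOAD R4, [R2]: R4=M[120]=13
after OR R0, R4: R0=(-1)|13=-1
after ADD R2, 4: R2=120+4=124
after ADD R3, 1: R3=8+1=9
CMP R3, 9  (cmp 9,9)
JLT top: not taken
STORE R4, [120] → M[120]=13
halt.
Total executed instructions: 42.

42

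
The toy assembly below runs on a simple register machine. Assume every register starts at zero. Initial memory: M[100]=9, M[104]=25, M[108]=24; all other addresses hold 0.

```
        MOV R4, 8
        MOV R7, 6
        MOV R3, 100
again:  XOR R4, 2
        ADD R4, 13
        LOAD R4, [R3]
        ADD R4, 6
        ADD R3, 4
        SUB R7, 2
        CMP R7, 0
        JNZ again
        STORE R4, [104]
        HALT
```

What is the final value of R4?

R4=8
R7=6
R3=100
R4=8^2=10
R4=10+13=23
R4=M[100]=9
R4=9+6=15
R3=100+4=104
R7=6-2=4
CMP R7, 0  (cmp 4,0)
JNZ again: taken
R4=15^2=13
R4=13+13=26
R4=M[104]=25
R4=25+6=31
R3=104+4=108
R7=4-2=2
CMP R7, 0  (cmp 2,0)
JNZ again: taken
R4=31^2=29
R4=29+13=42
R4=M[108]=24
R4=24+6=30
R3=108+4=112
R7=2-2=0
CMP R7, 0  (cmp 0,0)
JNZ again: not taken
STORE R4, [104] → M[104]=30
halt.

30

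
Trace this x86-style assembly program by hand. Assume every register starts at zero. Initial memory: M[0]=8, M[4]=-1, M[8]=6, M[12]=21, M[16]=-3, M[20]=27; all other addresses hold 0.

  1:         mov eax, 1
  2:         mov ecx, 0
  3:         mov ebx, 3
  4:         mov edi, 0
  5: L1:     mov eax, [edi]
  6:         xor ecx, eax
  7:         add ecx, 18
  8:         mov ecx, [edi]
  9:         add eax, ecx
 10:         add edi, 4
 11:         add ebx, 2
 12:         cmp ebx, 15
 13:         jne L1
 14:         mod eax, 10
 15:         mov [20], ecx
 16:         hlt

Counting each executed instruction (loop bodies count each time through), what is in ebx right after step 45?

mov eax, 1 → eax=1
mov ecx, 0 → ecx=0
mov ebx, 3 → ebx=3
mov edi, 0 → edi=0
mov eax, [edi] → eax=M[0]=8
xor ecx, eax → ecx=0^8=8
add ecx, 18 → ecx=8+18=26
mov ecx, [edi] → ecx=M[0]=8
add eax, ecx → eax=8+8=16
add edi, 4 → edi=0+4=4
add ebx, 2 → ebx=3+2=5
cmp ebx, 15  (cmp 5,15)
jne L1: taken
mov eax, [edi] → eax=M[4]=-1
xor ecx, eax → ecx=8^(-1)=-9
add ecx, 18 → ecx=(-9)+18=9
mov ecx, [edi] → ecx=M[4]=-1
add eax, ecx → eax=(-1)+(-1)=-2
add edi, 4 → edi=4+4=8
add ebx, 2 → ebx=5+2=7
cmp ebx, 15  (cmp 7,15)
jne L1: taken
mov eax, [edi] → eax=M[8]=6
xor ecx, eax → ecx=(-1)^6=-7
add ecx, 18 → ecx=(-7)+18=11
mov ecx, [edi] → ecx=M[8]=6
add eax, ecx → eax=6+6=12
add edi, 4 → edi=8+4=12
add ebx, 2 → ebx=7+2=9
cmp ebx, 15  (cmp 9,15)
jne L1: taken
mov eax, [edi] → eax=M[12]=21
xor ecx, eax → ecx=6^21=19
add ecx, 18 → ecx=19+18=37
mov ecx, [edi] → ecx=M[12]=21
add eax, ecx → eax=21+21=42
add edi, 4 → edi=12+4=16
add ebx, 2 → ebx=9+2=11
cmp ebx, 15  (cmp 11,15)
jne L1: taken
mov eax, [edi] → eax=M[16]=-3
xor ecx, eax → ecx=21^(-3)=-24
add ecx, 18 → ecx=(-24)+18=-6
mov ecx, [edi] → ecx=M[16]=-3
add eax, ecx → eax=(-3)+(-3)=-6
After step 45: ebx = 11.

11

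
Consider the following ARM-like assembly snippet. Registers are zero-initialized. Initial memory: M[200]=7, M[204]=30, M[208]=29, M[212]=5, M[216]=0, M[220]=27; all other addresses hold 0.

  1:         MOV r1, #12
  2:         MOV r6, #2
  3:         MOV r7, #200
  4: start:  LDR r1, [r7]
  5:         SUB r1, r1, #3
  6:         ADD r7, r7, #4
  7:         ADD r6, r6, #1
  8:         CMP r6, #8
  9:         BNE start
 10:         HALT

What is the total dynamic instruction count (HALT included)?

40

MOV r1, #12 → r1=12
MOV r6, #2 → r6=2
MOV r7, #200 → r7=200
LDR r1, [r7] → r1=M[200]=7
SUB r1, r1, #3 → r1=7-3=4
ADD r7, r7, #4 → r7=200+4=204
ADD r6, r6, #1 → r6=2+1=3
CMP r6, #8  (cmp 3,8)
BNE start: taken
LDR r1, [r7] → r1=M[204]=30
SUB r1, r1, #3 → r1=30-3=27
ADD r7, r7, #4 → r7=204+4=208
ADD r6, r6, #1 → r6=3+1=4
CMP r6, #8  (cmp 4,8)
BNE start: taken
LDR r1, [r7] → r1=M[208]=29
SUB r1, r1, #3 → r1=29-3=26
ADD r7, r7, #4 → r7=208+4=212
ADD r6, r6, #1 → r6=4+1=5
CMP r6, #8  (cmp 5,8)
BNE start: taken
LDR r1, [r7] → r1=M[212]=5
SUB r1, r1, #3 → r1=5-3=2
ADD r7, r7, #4 → r7=212+4=216
ADD r6, r6, #1 → r6=5+1=6
CMP r6, #8  (cmp 6,8)
BNE start: taken
LDR r1, [r7] → r1=M[216]=0
SUB r1, r1, #3 → r1=0-3=-3
ADD r7, r7, #4 → r7=216+4=220
ADD r6, r6, #1 → r6=6+1=7
CMP r6, #8  (cmp 7,8)
BNE start: taken
LDR r1, [r7] → r1=M[220]=27
SUB r1, r1, #3 → r1=27-3=24
ADD r7, r7, #4 → r7=220+4=224
ADD r6, r6, #1 → r6=7+1=8
CMP r6, #8  (cmp 8,8)
BNE start: not taken
halt.
Total executed instructions: 40.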